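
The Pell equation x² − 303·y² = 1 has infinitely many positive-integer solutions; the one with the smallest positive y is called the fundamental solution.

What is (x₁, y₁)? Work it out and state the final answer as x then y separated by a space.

√303 → a₀=17, period (2,2,5,2,2,34); ℓ=6 even so k=5
i=0: a=17 ⇒ p=17, q=1
i=1: a=2 ⇒ p=35, q=2
i=2: a=2 ⇒ p=87, q=5
i=3: a=5 ⇒ p=470, q=27
i=4: a=2 ⇒ p=1027, q=59
i=5: a=2 ⇒ p=2524, q=145
→ (2524, 145).  Check: 2524²=6370576, 303·145²=6370575, difference 1.

2524 145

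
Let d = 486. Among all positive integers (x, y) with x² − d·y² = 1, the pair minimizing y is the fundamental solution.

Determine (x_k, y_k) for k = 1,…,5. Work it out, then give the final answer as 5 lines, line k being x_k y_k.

√486 = [22; 22,44, …], period ℓ=2 (even) → k=1
a_0=22:  p_0=22·1+0=22,  q_0=22·0+1=1
a_1=22:  p_1=22·22+1=485,  q_1=22·1+0=22
→ (485, 22).  Check: 485²=235225, 486·22²=235224, difference 1.
n=2: (485,22)∘(485,22) = (485·485+486·22·22, 485·22+22·485) = (470449,21340)
n=3: (470449,21340)∘(485,22) = (485·470449+486·22·21340, 485·21340+22·470449) = (456335045,20699778)
n=4: (456335045,20699778)∘(485,22) = (485·456335045+486·22·20699778, 485·20699778+22·456335045) = (442644523201,20078763320)
n=5: (442644523201,20078763320)∘(485,22) = (485·442644523201+486·22·20078763320, 485·20078763320+22·442644523201) = (429364731169925,19476379720622)

485 22
470449 21340
456335045 20699778
442644523201 20078763320
429364731169925 19476379720622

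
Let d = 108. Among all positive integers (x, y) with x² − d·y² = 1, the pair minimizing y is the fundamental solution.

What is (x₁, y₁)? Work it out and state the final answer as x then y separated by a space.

1351 130

√108 = [10; 2,1,1,4,1,1,2,20, …], period ℓ=8 (even) → k=7
i=0: a=10 ⇒ p=10, q=1
…
i=3: a=1 ⇒ p=52, q=5
i=4: a=4 ⇒ p=239, q=23
i=5: a=1 ⇒ p=291, q=28
i=6: a=1 ⇒ p=530, q=51
i=7: a=2 ⇒ p=1351, q=130
→ (1351, 130).  Check: 1351²=1825201, 108·130²=1825200, difference 1.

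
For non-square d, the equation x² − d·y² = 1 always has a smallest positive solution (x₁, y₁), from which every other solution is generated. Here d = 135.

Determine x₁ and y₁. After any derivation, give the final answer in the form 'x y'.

√135 → a₀=11, period (1,1,1,1,1,1,1,22); ℓ=8 even so k=7
k=0  a_k=11  p_k/q_k = 11/1
…
k=6  a_k=1  p_k/q_k = 151/13
k=7  a_k=1  p_k/q_k = 244/21
(x₁, y₁) = (244, 21);  244² − 135·21² = 1 ✓

244 21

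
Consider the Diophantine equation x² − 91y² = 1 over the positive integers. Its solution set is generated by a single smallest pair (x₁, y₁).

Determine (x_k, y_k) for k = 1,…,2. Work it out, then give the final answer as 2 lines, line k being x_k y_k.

1574 165
4954951 519420

√91 = [9; 1,1,5,1,5,1,1,18, …], period ℓ=8 (even) → k=7
k=0  a_k=9  p_k/q_k = 9/1
…
k=4  a_k=1  p_k/q_k = 124/13
k=5  a_k=5  p_k/q_k = 725/76
k=6  a_k=1  p_k/q_k = 849/89
k=7  a_k=1  p_k/q_k = 1574/165
→ (1574, 165).  Check: 1574²=2477476, 91·165²=2477475, difference 1.
(x_2, y_2) = (1574·1574 + 91·165·165, 1574·165 + 165·1574) = (4954951, 519420)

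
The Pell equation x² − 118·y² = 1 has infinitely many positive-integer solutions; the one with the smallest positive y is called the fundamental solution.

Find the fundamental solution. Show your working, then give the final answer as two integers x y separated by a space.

306917 28254

d=118: √d = [10; 1,6,3,2,10,2,3,6,1,20] (ℓ=10, even), read p_9/q_9
i=0: a=10 ⇒ p=10, q=1
…
i=2: a=6 ⇒ p=76, q=7
i=3: a=3 ⇒ p=239, q=22
…
i=5: a=10 ⇒ p=5779, q=532
i=6: a=2 ⇒ p=12112, q=1115
i=7: a=3 ⇒ p=42115, q=3877
i=8: a=6 ⇒ p=264802, q=24377
i=9: a=1 ⇒ p=306917, q=28254
→ (306917, 28254).  Check: 306917²=94198044889, 118·28254²=94198044888, difference 1.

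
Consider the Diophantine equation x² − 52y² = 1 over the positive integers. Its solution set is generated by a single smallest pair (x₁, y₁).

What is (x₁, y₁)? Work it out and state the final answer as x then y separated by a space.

[7; 4,1,2,1,4,14] for √52; ℓ=6 ⇒ convergent index 5
i=0: a=7 ⇒ p=7, q=1
i=1: a=4 ⇒ p=29, q=4
i=2: a=1 ⇒ p=36, q=5
i=3: a=2 ⇒ p=101, q=14
i=4: a=1 ⇒ p=137, q=19
i=5: a=4 ⇒ p=649, q=90
→ (649, 90).  Check: 649²=421201, 52·90²=421200, difference 1.

649 90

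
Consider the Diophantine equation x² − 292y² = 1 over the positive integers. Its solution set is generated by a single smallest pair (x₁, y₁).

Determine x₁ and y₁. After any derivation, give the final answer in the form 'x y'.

2281249 133500

√292 = [17; 11,2,1,3,8,3,1,2,11,34, …], period ℓ=10 (even) → k=9
a_0=17:  p_0=17·1+0=17,  q_0=17·0+1=1
…
a_2=2:  p_2=2·188+17=393,  q_2=2·11+1=23
…
a_4=3:  p_4=3·581+393=2136,  q_4=3·34+23=125
…
a_8=2:  p_8=2·72812+55143=200767,  q_8=2·4261+3227=11749
a_9=11:  p_9=11·200767+72812=2281249,  q_9=11·11749+4261=133500
→ (2281249, 133500).  Check: 2281249²=5204097000001, 292·133500²=5204097000000, difference 1.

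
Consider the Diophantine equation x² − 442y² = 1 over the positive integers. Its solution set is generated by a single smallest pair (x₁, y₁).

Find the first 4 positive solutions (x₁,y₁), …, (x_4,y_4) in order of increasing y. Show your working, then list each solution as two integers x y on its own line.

d=442: √d = [21; 42] (ℓ=1, odd), read p_1/q_1
k=0  a_k=21  p_k/q_k = 21/1
k=1  a_k=42  p_k/q_k = 883/42
→ (883, 42).  Check: 883²=779689, 442·42²=779688, difference 1.
n=2: (883,42)∘(883,42) = (883·883+442·42·42, 883·42+42·883) = (1559377,74172)
n=3: (1559377,74172)∘(883,42) = (883·1559377+442·42·74172, 883·74172+42·1559377) = (2753858899,130987710)
n=4: (2753858899,130987710)∘(883,42) = (883·2753858899+442·42·130987710, 883·130987710+42·2753858899) = (4863313256257,231324221688)

883 42
1559377 74172
2753858899 130987710
4863313256257 231324221688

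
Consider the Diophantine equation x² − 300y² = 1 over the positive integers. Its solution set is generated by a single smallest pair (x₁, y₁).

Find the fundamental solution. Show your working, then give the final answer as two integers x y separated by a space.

√300 → a₀=17, period (3,8,3,34); ℓ=4 even so k=3
i=0: a=17 ⇒ p=17, q=1
i=1: a=3 ⇒ p=52, q=3
i=2: a=8 ⇒ p=433, q=25
i=3: a=3 ⇒ p=1351, q=78
→ (1351, 78).  Check: 1351²=1825201, 300·78²=1825200, difference 1.

1351 78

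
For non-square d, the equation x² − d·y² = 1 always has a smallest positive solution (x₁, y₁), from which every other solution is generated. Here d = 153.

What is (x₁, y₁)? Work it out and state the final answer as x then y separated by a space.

2177 176

d=153: √d = [12; 2,1,2,2,2,1,2,24] (ℓ=8, even), read p_7/q_7
a_0=12:  p_0=12·1+0=12,  q_0=12·0+1=1
a_1=2:  p_1=2·12+1=25,  q_1=2·1+0=2
a_2=1:  p_2=1·25+12=37,  q_2=1·2+1=3
a_3=2:  p_3=2·37+25=99,  q_3=2·3+2=8
a_4=2:  p_4=2·99+37=235,  q_4=2·8+3=19
…
a_6=1:  p_6=1·569+235=804,  q_6=1·46+19=65
a_7=2:  p_7=2·804+569=2177,  q_7=2·65+46=176
fundamental: x₁=2177, y₁=176  (since 4739329 − 153·30976 = 1)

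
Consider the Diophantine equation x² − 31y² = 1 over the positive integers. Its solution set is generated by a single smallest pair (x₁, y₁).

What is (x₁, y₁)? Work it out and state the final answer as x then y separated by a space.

1520 273

[5; 1,1,3,5,3,1,1,10] for √31; ℓ=8 ⇒ convergent index 7
i=0: a=5 ⇒ p=5, q=1
…
i=2: a=1 ⇒ p=11, q=2
…
i=5: a=3 ⇒ p=657, q=118
i=6: a=1 ⇒ p=863, q=155
i=7: a=1 ⇒ p=1520, q=273
fundamental: x₁=1520, y₁=273  (since 2310400 − 31·74529 = 1)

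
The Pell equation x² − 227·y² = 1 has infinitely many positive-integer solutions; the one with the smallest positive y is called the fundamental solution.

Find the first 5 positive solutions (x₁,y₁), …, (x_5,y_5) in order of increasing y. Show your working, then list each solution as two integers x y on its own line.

226 15
102151 6780
46172026 3064545
20869653601 1385167560
9433037255626 626092672575

√227 → a₀=15, period (15,30); ℓ=2 even so k=1
k=0  a_k=15  p_k/q_k = 15/1
k=1  a_k=15  p_k/q_k = 226/15
fundamental: x₁=226, y₁=15  (since 51076 − 227·225 = 1)
(x_2, y_2) = (226·226 + 227·15·15, 226·15 + 15·226) = (102151, 6780)
(x_3, y_3) = (226·102151 + 227·15·6780, 226·6780 + 15·102151) = (46172026, 3064545)
(x_4, y_4) = (226·46172026 + 227·15·3064545, 226·3064545 + 15·46172026) = (20869653601, 1385167560)
(x_5, y_5) = (226·20869653601 + 227·15·1385167560, 226·1385167560 + 15·20869653601) = (9433037255626, 626092672575)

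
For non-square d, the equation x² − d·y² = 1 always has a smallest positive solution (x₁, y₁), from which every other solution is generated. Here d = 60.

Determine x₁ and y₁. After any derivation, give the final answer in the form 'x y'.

31 4

√60 = [7; 1,2,1,14, …], period ℓ=4 (even) → k=3
step 0: (7, 1)  from 7·(1,0) + (0,1)
step 1: (8, 1)  from 1·(7,1) + (1,0)
step 2: (23, 3)  from 2·(8,1) + (7,1)
step 3: (31, 4)  from 1·(23,3) + (8,1)
fundamental: x₁=31, y₁=4  (since 961 − 60·16 = 1)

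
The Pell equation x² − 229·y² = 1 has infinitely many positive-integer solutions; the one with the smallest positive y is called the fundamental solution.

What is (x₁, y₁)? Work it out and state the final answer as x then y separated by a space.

√229 → a₀=15, period (7,1,1,7,30); ℓ=5 odd so k=9
a_0=15:  p_0=15·1+0=15,  q_0=15·0+1=1
a_1=7:  p_1=7·15+1=106,  q_1=7·1+0=7
a_2=1:  p_2=1·106+15=121,  q_2=1·7+1=8
a_3=1:  p_3=1·121+106=227,  q_3=1·8+7=15
a_4=7:  p_4=7·227+121=1710,  q_4=7·15+8=113
a_5=30:  p_5=30·1710+227=51527,  q_5=30·113+15=3405
a_6=7:  p_6=7·51527+1710=362399,  q_6=7·3405+113=23948
a_7=1:  p_7=1·362399+51527=413926,  q_7=1·23948+3405=27353
a_8=1:  p_8=1·413926+362399=776325,  q_8=1·27353+23948=51301
a_9=7:  p_9=7·776325+413926=5848201,  q_9=7·51301+27353=386460
fundamental: x₁=5848201, y₁=386460  (since 34201454936401 − 229·149351331600 = 1)

5848201 386460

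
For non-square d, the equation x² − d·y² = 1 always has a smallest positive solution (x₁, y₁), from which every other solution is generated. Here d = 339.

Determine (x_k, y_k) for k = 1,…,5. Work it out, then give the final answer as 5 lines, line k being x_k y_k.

97970 5321
19196241799 1042596740
3761311617998090 204286405230279
736991398411349512801 40027878239778270520
144406094600958511920229850 7843062462097867920458521

√339 = [18; 2,2,2,1,17,1,2,2,2,36, …], period ℓ=10 (even) → k=9
i=0: a=18 ⇒ p=18, q=1
i=1: a=2 ⇒ p=37, q=2
…
i=7: a=2 ⇒ p=17252, q=937
i=8: a=2 ⇒ p=40359, q=2192
i=9: a=2 ⇒ p=97970, q=5321
fundamental: x₁=97970, y₁=5321  (since 9598120900 − 339·28313041 = 1)
(x_2, y_2) = (97970·97970 + 339·5321·5321, 97970·5321 + 5321·97970) = (19196241799, 1042596740)
(x_3, y_3) = (97970·19196241799 + 339·5321·1042596740, 97970·1042596740 + 5321·19196241799) = (3761311617998090, 204286405230279)
(x_4, y_4) = (97970·3761311617998090 + 339·5321·204286405230279, 97970·204286405230279 + 5321·3761311617998090) = (736991398411349512801, 40027878239778270520)
(x_5, y_5) = (97970·736991398411349512801 + 339·5321·40027878239778270520, 97970·40027878239778270520 + 5321·736991398411349512801) = (144406094600958511920229850, 7843062462097867920458521)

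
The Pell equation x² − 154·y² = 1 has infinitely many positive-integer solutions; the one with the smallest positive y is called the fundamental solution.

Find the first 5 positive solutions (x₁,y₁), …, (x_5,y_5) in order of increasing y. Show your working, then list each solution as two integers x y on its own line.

d=154: √d = [12; 2,2,3,1,2,1,3,2,2,24] (ℓ=10, even), read p_9/q_9
i=0: a=12 ⇒ p=12, q=1
i=1: a=2 ⇒ p=25, q=2
…
i=6: a=1 ⇒ p=1030, q=83
…
i=8: a=2 ⇒ p=8724, q=703
i=9: a=2 ⇒ p=21295, q=1716
fundamental: x₁=21295, y₁=1716  (since 453477025 − 154·2944656 = 1)
(x_2, y_2) = (21295·21295 + 154·1716·1716, 21295·1716 + 1716·21295) = (906954049, 73084440)
(x_3, y_3) = (21295·906954049 + 154·1716·73084440, 21295·73084440 + 1716·906954049) = (38627172925615, 3112666297884)
(x_4, y_4) = (21295·38627172925615 + 154·1716·3112666297884, 21295·3112666297884 + 1716·38627172925615) = (1645131293994988801, 132568457553795120)
(x_5, y_5) = (21295·1645131293994988801 + 154·1716·132568457553795120, 21295·132568457553795120 + 1716·1645131293994988801) = (70066141772619400108975, 5646090604103467862916)

21295 1716
906954049 73084440
38627172925615 3112666297884
1645131293994988801 132568457553795120
70066141772619400108975 5646090604103467862916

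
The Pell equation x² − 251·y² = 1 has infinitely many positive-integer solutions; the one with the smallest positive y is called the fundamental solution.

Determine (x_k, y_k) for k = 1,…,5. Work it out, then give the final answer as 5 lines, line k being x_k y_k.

√251 → a₀=15, period (1,5,2,1,2,…,5,1,30); ℓ=14 even so k=13
i=0: a=15 ⇒ p=15, q=1
…
i=7: a=15 ⇒ p=29563, q=1866
…
i=12: a=5 ⇒ p=3097857, q=195535
i=13: a=1 ⇒ p=3674890, q=231957
fundamental: x₁=3674890, y₁=231957  (since 13504816512100 − 251·53804049849 = 1)
(x_2, y_2) = (3674890·3674890 + 251·231957·231957, 3674890·231957 + 231957·3674890) = (27009633024199, 1704832919460)
(x_3, y_3) = (3674890·27009633024199 + 251·231957·1704832919460, 3674890·1704832919460 + 231957·27009633024199) = (198514860608593651330, 12530146894788486843)
(x_4, y_4) = (3674890·198514860608593651330 + 251·231957·12530146894788486843, 3674890·12530146894788486843 + 231957·198514860608593651330) = (1459040552203802437039183201, 92093823044376819996025080)
(x_5, y_5) = (3674890·1459040552203802437039183201 + 251·231957·92093823044376819996025080, 3674890·92093823044376819996025080 + 231957·1459040552203802437039183201) = (10723627069776264560841239313394450, 676869338735087333923490423995557)

3674890 231957
27009633024199 1704832919460
198514860608593651330 12530146894788486843
1459040552203802437039183201 92093823044376819996025080
10723627069776264560841239313394450 676869338735087333923490423995557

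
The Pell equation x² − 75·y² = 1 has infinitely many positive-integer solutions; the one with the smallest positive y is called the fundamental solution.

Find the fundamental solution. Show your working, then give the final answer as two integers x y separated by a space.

26 3

√75 → a₀=8, period (1,1,1,16); ℓ=4 even so k=3
k=0  a_k=8  p_k/q_k = 8/1
k=1  a_k=1  p_k/q_k = 9/1
k=2  a_k=1  p_k/q_k = 17/2
k=3  a_k=1  p_k/q_k = 26/3
→ (26, 3).  Check: 26²=676, 75·3²=675, difference 1.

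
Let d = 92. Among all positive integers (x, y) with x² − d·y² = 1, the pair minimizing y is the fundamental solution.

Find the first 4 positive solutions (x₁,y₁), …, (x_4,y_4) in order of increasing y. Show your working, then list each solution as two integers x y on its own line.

[9; 1,1,2,4,2,1,1,18] for √92; ℓ=8 ⇒ convergent index 7
k=0  a_k=9  p_k/q_k = 9/1
…
k=2  a_k=1  p_k/q_k = 19/2
k=3  a_k=2  p_k/q_k = 48/5
k=4  a_k=4  p_k/q_k = 211/22
k=5  a_k=2  p_k/q_k = 470/49
k=6  a_k=1  p_k/q_k = 681/71
k=7  a_k=1  p_k/q_k = 1151/120
fundamental: x₁=1151, y₁=120  (since 1324801 − 92·14400 = 1)
(1151+120√92)^2 = 2649601 + 276240√92
(1151+120√92)^3 = 6099380351 + 635904360√92
(1151+120√92)^4 = 14040770918401 + 1463851560480√92

1151 120
2649601 276240
6099380351 635904360
14040770918401 1463851560480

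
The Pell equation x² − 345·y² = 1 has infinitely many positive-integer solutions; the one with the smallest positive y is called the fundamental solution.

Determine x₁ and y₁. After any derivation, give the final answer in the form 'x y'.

√345 = [18; 1,1,2,1,6,1,2,1,1,36, …], period ℓ=10 (even) → k=9
i=0: a=18 ⇒ p=18, q=1
…
i=2: a=1 ⇒ p=37, q=2
…
i=4: a=1 ⇒ p=130, q=7
i=5: a=6 ⇒ p=873, q=47
…
i=7: a=2 ⇒ p=2879, q=155
i=8: a=1 ⇒ p=3882, q=209
i=9: a=1 ⇒ p=6761, q=364
→ (6761, 364).  Check: 6761²=45711121, 345·364²=45711120, difference 1.

6761 364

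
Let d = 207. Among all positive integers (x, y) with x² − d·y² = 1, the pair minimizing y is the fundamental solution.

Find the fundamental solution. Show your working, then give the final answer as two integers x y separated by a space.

[14; 2,1,1,2,1,1,2,28] for √207; ℓ=8 ⇒ convergent index 7
a_0=14:  p_0=14·1+0=14,  q_0=14·0+1=1
a_1=2:  p_1=2·14+1=29,  q_1=2·1+0=2
…
a_4=2:  p_4=2·72+43=187,  q_4=2·5+3=13
a_5=1:  p_5=1·187+72=259,  q_5=1·13+5=18
a_6=1:  p_6=1·259+187=446,  q_6=1·18+13=31
a_7=2:  p_7=2·446+259=1151,  q_7=2·31+18=80
fundamental: x₁=1151, y₁=80  (since 1324801 − 207·6400 = 1)

1151 80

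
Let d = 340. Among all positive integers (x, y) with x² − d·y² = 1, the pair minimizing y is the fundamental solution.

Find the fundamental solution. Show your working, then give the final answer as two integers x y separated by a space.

285769 15498

[18; 2,3,1,1,1,…,3,2,36] for √340; ℓ=14 ⇒ convergent index 13
step 0: (18, 1)  from 18·(1,0) + (0,1)
step 1: (37, 2)  from 2·(18,1) + (1,0)
step 2: (129, 7)  from 3·(37,2) + (18,1)
…
step 5: (461, 25)  from 1·(295,16) + (166,9)
step 6: (756, 41)  from 1·(461,25) + (295,16)
…
step 10: (21039, 1141)  from 1·(13774,747) + (7265,394)
…
step 12: (125478, 6805)  from 3·(34813,1888) + (21039,1141)
step 13: (285769, 15498)  from 2·(125478,6805) + (34813,1888)
fundamental: x₁=285769, y₁=15498  (since 81663921361 − 340·240188004 = 1)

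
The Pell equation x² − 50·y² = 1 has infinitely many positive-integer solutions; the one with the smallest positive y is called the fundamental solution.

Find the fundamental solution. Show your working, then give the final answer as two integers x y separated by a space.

99 14

[7; 14] for √50; ℓ=1 ⇒ convergent index 1
step 0: (7, 1)  from 7·(1,0) + (0,1)
step 1: (99, 14)  from 14·(7,1) + (1,0)
(x₁, y₁) = (99, 14);  99² − 50·14² = 1 ✓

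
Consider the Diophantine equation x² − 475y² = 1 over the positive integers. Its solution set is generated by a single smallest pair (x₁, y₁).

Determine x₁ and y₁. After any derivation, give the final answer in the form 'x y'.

57799 2652

√475 = [21; 1,3,1,6,2,6,1,3,1,42, …], period ℓ=10 (even) → k=9
a_0=21:  p_0=21·1+0=21,  q_0=21·0+1=1
a_1=1:  p_1=1·21+1=22,  q_1=1·1+0=1
…
a_3=1:  p_3=1·87+22=109,  q_3=1·4+1=5
a_4=6:  p_4=6·109+87=741,  q_4=6·5+4=34
…
a_6=6:  p_6=6·1591+741=10287,  q_6=6·73+34=472
a_7=1:  p_7=1·10287+1591=11878,  q_7=1·472+73=545
a_8=3:  p_8=3·11878+10287=45921,  q_8=3·545+472=2107
a_9=1:  p_9=1·45921+11878=57799,  q_9=1·2107+545=2652
(x₁, y₁) = (57799, 2652);  57799² − 475·2652² = 1 ✓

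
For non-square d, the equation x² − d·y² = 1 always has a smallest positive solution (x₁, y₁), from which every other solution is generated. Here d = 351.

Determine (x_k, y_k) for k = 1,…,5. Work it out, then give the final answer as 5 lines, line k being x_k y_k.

62425 3332
7793761249 416000200
973051091875225 51937624966668
121485428812828080001 6484412476672499600
15167455786308534696249625 809578897660623950093332

√351 → a₀=18, period (1,2,1,3,2,2,2,3,1,2,1,36); ℓ=12 even so k=11
i=0: a=18 ⇒ p=18, q=1
…
i=4: a=3 ⇒ p=281, q=15
…
i=7: a=2 ⇒ p=3747, q=200
i=8: a=3 ⇒ p=12796, q=683
…
i=10: a=2 ⇒ p=45882, q=2449
i=11: a=1 ⇒ p=62425, q=3332
(x₁, y₁) = (62425, 3332);  62425² − 351·3332² = 1 ✓
n=2: (62425,3332)∘(62425,3332) = (62425·62425+351·3332·3332, 62425·3332+3332·62425) = (7793761249,416000200)
n=3: (7793761249,416000200)∘(62425,3332) = (62425·7793761249+351·3332·416000200, 62425·416000200+3332·7793761249) = (973051091875225,51937624966668)
n=4: (973051091875225,51937624966668)∘(62425,3332) = (62425·973051091875225+351·3332·51937624966668, 62425·51937624966668+3332·973051091875225) = (121485428812828080001,6484412476672499600)
n=5: (121485428812828080001,6484412476672499600)∘(62425,3332) = (62425·121485428812828080001+351·3332·6484412476672499600, 62425·6484412476672499600+3332·121485428812828080001) = (15167455786308534696249625,809578897660623950093332)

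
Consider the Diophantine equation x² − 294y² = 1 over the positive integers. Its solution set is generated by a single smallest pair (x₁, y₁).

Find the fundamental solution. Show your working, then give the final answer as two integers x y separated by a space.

√294 → a₀=17, period (6,1,4,1,6,34); ℓ=6 even so k=5
k=0  a_k=17  p_k/q_k = 17/1
k=1  a_k=6  p_k/q_k = 103/6
…
k=4  a_k=1  p_k/q_k = 703/41
k=5  a_k=6  p_k/q_k = 4801/280
→ (4801, 280).  Check: 4801²=23049601, 294·280²=23049600, difference 1.

4801 280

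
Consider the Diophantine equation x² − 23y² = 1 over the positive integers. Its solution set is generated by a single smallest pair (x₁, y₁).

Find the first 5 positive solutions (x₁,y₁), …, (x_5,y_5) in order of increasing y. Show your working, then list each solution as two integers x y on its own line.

d=23: √d = [4; 1,3,1,8] (ℓ=4, even), read p_3/q_3
a_0=4:  p_0=4·1+0=4,  q_0=4·0+1=1
a_1=1:  p_1=1·4+1=5,  q_1=1·1+0=1
a_2=3:  p_2=3·5+4=19,  q_2=3·1+1=4
a_3=1:  p_3=1·19+5=24,  q_3=1·4+1=5
(x₁, y₁) = (24, 5);  24² − 23·5² = 1 ✓
n=2: (24,5)∘(24,5) = (24·24+23·5·5, 24·5+5·24) = (1151,240)
n=3: (1151,240)∘(24,5) = (24·1151+23·5·240, 24·240+5·1151) = (55224,11515)
n=4: (55224,11515)∘(24,5) = (24·55224+23·5·11515, 24·11515+5·55224) = (2649601,552480)
n=5: (2649601,552480)∘(24,5) = (24·2649601+23·5·552480, 24·552480+5·2649601) = (127125624,26507525)

24 5
1151 240
55224 11515
2649601 552480
127125624 26507525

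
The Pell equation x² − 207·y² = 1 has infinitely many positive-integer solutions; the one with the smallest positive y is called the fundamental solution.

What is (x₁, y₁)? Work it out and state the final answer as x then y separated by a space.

1151 80

√207 = [14; 2,1,1,2,1,1,2,28, …], period ℓ=8 (even) → k=7
step 0: (14, 1)  from 14·(1,0) + (0,1)
…
step 3: (72, 5)  from 1·(43,3) + (29,2)
…
step 6: (446, 31)  from 1·(259,18) + (187,13)
step 7: (1151, 80)  from 2·(446,31) + (259,18)
→ (1151, 80).  Check: 1151²=1324801, 207·80²=1324800, difference 1.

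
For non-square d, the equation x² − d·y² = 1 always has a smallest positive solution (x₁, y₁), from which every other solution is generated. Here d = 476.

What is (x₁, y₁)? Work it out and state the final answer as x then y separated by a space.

28799 1320

√476 → a₀=21, period (1,4,2,10,2,4,1,42); ℓ=8 even so k=7
k=0  a_k=21  p_k/q_k = 21/1
k=1  a_k=1  p_k/q_k = 22/1
k=2  a_k=4  p_k/q_k = 109/5
k=3  a_k=2  p_k/q_k = 240/11
…
k=5  a_k=2  p_k/q_k = 5258/241
k=6  a_k=4  p_k/q_k = 23541/1079
k=7  a_k=1  p_k/q_k = 28799/1320
(x₁, y₁) = (28799, 1320);  28799² − 476·1320² = 1 ✓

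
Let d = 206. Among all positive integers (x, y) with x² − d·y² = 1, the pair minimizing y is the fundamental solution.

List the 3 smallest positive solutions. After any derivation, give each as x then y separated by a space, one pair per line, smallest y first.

59535 4148
7088832449 493902360
844067279642895 58808954001052

√206 = [14; 2,1,5,14,5,1,2,28, …], period ℓ=8 (even) → k=7
a_0=14:  p_0=14·1+0=14,  q_0=14·0+1=1
…
a_3=5:  p_3=5·43+29=244,  q_3=5·3+2=17
…
a_5=5:  p_5=5·3459+244=17539,  q_5=5·241+17=1222
a_6=1:  p_6=1·17539+3459=20998,  q_6=1·1222+241=1463
a_7=2:  p_7=2·20998+17539=59535,  q_7=2·1463+1222=4148
→ (59535, 4148).  Check: 59535²=3544416225, 206·4148²=3544416224, difference 1.
k=2:  x_2 = 59535·59535+206·4148·4148 = 7088832449,  y_2 = 59535·4148+4148·59535 = 493902360
k=3:  x_3 = 59535·7088832449+206·4148·493902360 = 844067279642895,  y_3 = 59535·493902360+4148·7088832449 = 58808954001052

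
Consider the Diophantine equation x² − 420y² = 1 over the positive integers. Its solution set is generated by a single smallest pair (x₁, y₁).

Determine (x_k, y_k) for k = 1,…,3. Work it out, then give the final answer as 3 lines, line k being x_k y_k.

[20; 2,40] for √420; ℓ=2 ⇒ convergent index 1
step 0: (20, 1)  from 20·(1,0) + (0,1)
step 1: (41, 2)  from 2·(20,1) + (1,0)
(x₁, y₁) = (41, 2);  41² − 420·2² = 1 ✓
n=2: (41,2)∘(41,2) = (41·41+420·2·2, 41·2+2·41) = (3361,164)
n=3: (3361,164)∘(41,2) = (41·3361+420·2·164, 41·164+2·3361) = (275561,13446)

41 2
3361 164
275561 13446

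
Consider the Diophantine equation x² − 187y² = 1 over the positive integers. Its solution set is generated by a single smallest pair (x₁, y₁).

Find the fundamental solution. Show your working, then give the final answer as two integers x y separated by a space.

d=187: √d = [13; 1,2,13,2,1,26] (ℓ=6, even), read p_5/q_5
i=0: a=13 ⇒ p=13, q=1
i=1: a=1 ⇒ p=14, q=1
…
i=4: a=2 ⇒ p=1135, q=83
i=5: a=1 ⇒ p=1682, q=123
fundamental: x₁=1682, y₁=123  (since 2829124 − 187·15129 = 1)

1682 123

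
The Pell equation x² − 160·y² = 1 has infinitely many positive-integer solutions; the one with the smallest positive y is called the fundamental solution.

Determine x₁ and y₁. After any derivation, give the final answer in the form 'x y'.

√160 = [12; 1,1,1,5,1,1,1,24, …], period ℓ=8 (even) → k=7
a_0=12:  p_0=12·1+0=12,  q_0=12·0+1=1
a_1=1:  p_1=1·12+1=13,  q_1=1·1+0=1
a_2=1:  p_2=1·13+12=25,  q_2=1·1+1=2
a_3=1:  p_3=1·25+13=38,  q_3=1·2+1=3
a_4=5:  p_4=5·38+25=215,  q_4=5·3+2=17
a_5=1:  p_5=1·215+38=253,  q_5=1·17+3=20
a_6=1:  p_6=1·253+215=468,  q_6=1·20+17=37
a_7=1:  p_7=1·468+253=721,  q_7=1·37+20=57
fundamental: x₁=721, y₁=57  (since 519841 − 160·3249 = 1)

721 57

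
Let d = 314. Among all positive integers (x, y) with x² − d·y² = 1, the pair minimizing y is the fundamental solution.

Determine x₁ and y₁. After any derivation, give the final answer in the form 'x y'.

392499 22150

√314 → a₀=17, period (1,2,1,1,2,1,34); ℓ=7 odd so k=13
k=0  a_k=17  p_k/q_k = 17/1
…
k=3  a_k=1  p_k/q_k = 71/4
…
k=8  a_k=1  p_k/q_k = 15824/893
…
k=10  a_k=1  p_k/q_k = 62853/3547
…
k=12  a_k=2  p_k/q_k = 282617/15949
k=13  a_k=1  p_k/q_k = 392499/22150
→ (392499, 22150).  Check: 392499²=154055465001, 314·22150²=154055465000, difference 1.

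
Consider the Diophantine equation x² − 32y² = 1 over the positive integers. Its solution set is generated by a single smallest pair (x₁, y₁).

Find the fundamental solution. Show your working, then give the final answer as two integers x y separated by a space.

17 3

[5; 1,1,1,10] for √32; ℓ=4 ⇒ convergent index 3
step 0: (5, 1)  from 5·(1,0) + (0,1)
…
step 2: (11, 2)  from 1·(6,1) + (5,1)
step 3: (17, 3)  from 1·(11,2) + (6,1)
(x₁, y₁) = (17, 3);  17² − 32·3² = 1 ✓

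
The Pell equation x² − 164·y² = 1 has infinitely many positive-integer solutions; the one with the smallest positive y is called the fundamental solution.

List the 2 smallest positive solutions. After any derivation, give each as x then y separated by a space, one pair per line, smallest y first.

[12; 1,4,6,4,1,24] for √164; ℓ=6 ⇒ convergent index 5
k=0  a_k=12  p_k/q_k = 12/1
k=1  a_k=1  p_k/q_k = 13/1
k=2  a_k=4  p_k/q_k = 64/5
k=3  a_k=6  p_k/q_k = 397/31
k=4  a_k=4  p_k/q_k = 1652/129
k=5  a_k=1  p_k/q_k = 2049/160
(x₁, y₁) = (2049, 160);  2049² − 164·160² = 1 ✓
n=2: (2049,160)∘(2049,160) = (2049·2049+164·160·160, 2049·160+160·2049) = (8396801,655680)

2049 160
8396801 655680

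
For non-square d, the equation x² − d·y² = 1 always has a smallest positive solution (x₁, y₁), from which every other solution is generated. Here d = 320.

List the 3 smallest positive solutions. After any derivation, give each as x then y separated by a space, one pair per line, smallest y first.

√320 = [17; 1,7,1,34, …], period ℓ=4 (even) → k=3
i=0: a=17 ⇒ p=17, q=1
i=1: a=1 ⇒ p=18, q=1
i=2: a=7 ⇒ p=143, q=8
i=3: a=1 ⇒ p=161, q=9
fundamental: x₁=161, y₁=9  (since 25921 − 320·81 = 1)
n=2: (161,9)∘(161,9) = (161·161+320·9·9, 161·9+9·161) = (51841,2898)
n=3: (51841,2898)∘(161,9) = (161·51841+320·9·2898, 161·2898+9·51841) = (16692641,933147)

161 9
51841 2898
16692641 933147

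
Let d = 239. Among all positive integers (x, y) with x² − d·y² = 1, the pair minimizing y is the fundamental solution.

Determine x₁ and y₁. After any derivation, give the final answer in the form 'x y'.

√239 = [15; 2,5,1,2,4,15,4,2,1,5,2,30, …], period ℓ=12 (even) → k=11
i=0: a=15 ⇒ p=15, q=1
…
i=4: a=2 ⇒ p=572, q=37
…
i=6: a=15 ⇒ p=37907, q=2452
i=7: a=4 ⇒ p=154117, q=9969
…
i=10: a=5 ⇒ p=2847431, q=184185
i=11: a=2 ⇒ p=6195120, q=400729
(x₁, y₁) = (6195120, 400729);  6195120² − 239·400729² = 1 ✓

6195120 400729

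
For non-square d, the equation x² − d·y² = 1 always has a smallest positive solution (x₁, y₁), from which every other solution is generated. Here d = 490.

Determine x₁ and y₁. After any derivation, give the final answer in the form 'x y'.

d=490: √d = [22; 7,2,1,4,4,4,1,2,7,44] (ℓ=10, even), read p_9/q_9
step 0: (22, 1)  from 22·(1,0) + (0,1)
step 1: (155, 7)  from 7·(22,1) + (1,0)
step 2: (332, 15)  from 2·(155,7) + (22,1)
…
step 6: (40708, 1839)  from 4·(9607,434) + (2280,103)
step 7: (50315, 2273)  from 1·(40708,1839) + (9607,434)
step 8: (141338, 6385)  from 2·(50315,2273) + (40708,1839)
step 9: (1039681, 46968)  from 7·(141338,6385) + (50315,2273)
→ (1039681, 46968).  Check: 1039681²=1080936581761, 490·46968²=1080936581760, difference 1.

1039681 46968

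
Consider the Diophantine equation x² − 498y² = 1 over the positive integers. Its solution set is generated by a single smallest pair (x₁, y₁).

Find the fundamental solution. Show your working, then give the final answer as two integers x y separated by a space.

√498 → a₀=22, period (3,6,22,6,3,44); ℓ=6 even so k=5
k=0  a_k=22  p_k/q_k = 22/1
k=1  a_k=3  p_k/q_k = 67/3
k=2  a_k=6  p_k/q_k = 424/19
k=3  a_k=22  p_k/q_k = 9395/421
k=4  a_k=6  p_k/q_k = 56794/2545
k=5  a_k=3  p_k/q_k = 179777/8056
(x₁, y₁) = (179777, 8056);  179777² − 498·8056² = 1 ✓

179777 8056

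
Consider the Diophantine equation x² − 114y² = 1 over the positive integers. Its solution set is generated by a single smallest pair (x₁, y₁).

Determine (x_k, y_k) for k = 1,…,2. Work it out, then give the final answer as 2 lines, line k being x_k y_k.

1025 96
2101249 196800

√114 → a₀=10, period (1,2,10,2,1,20); ℓ=6 even so k=5
step 0: (10, 1)  from 10·(1,0) + (0,1)
…
step 2: (32, 3)  from 2·(11,1) + (10,1)
step 3: (331, 31)  from 10·(32,3) + (11,1)
step 4: (694, 65)  from 2·(331,31) + (32,3)
step 5: (1025, 96)  from 1·(694,65) + (331,31)
(x₁, y₁) = (1025, 96);  1025² − 114·96² = 1 ✓
k=2:  x_2 = 1025·1025+114·96·96 = 2101249,  y_2 = 1025·96+96·1025 = 196800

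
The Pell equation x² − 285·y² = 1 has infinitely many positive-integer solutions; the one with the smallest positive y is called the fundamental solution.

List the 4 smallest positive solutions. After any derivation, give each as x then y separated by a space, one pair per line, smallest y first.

2431 144
11819521 700128
57466508671 3404022192
279402153338881 16550355197376

d=285: √d = [16; 1,7,2,7,1,32] (ℓ=6, even), read p_5/q_5
i=0: a=16 ⇒ p=16, q=1
…
i=4: a=7 ⇒ p=2144, q=127
i=5: a=1 ⇒ p=2431, q=144
fundamental: x₁=2431, y₁=144  (since 5909761 − 285·20736 = 1)
k=2:  x_2 = 2431·2431+285·144·144 = 11819521,  y_2 = 2431·144+144·2431 = 700128
k=3:  x_3 = 2431·11819521+285·144·700128 = 57466508671,  y_3 = 2431·700128+144·11819521 = 3404022192
k=4:  x_4 = 2431·57466508671+285·144·3404022192 = 279402153338881,  y_4 = 2431·3404022192+144·57466508671 = 16550355197376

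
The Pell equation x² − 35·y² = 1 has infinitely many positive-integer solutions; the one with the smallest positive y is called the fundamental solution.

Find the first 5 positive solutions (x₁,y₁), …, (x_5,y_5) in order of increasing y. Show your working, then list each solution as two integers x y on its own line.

6 1
71 12
846 143
10081 1704
120126 20305

√35 = [5; 1,10, …], period ℓ=2 (even) → k=1
i=0: a=5 ⇒ p=5, q=1
i=1: a=1 ⇒ p=6, q=1
→ (6, 1).  Check: 6²=36, 35·1²=35, difference 1.
(x_2, y_2) = (6·6 + 35·1·1, 6·1 + 1·6) = (71, 12)
(x_3, y_3) = (6·71 + 35·1·12, 6·12 + 1·71) = (846, 143)
(x_4, y_4) = (6·846 + 35·1·143, 6·143 + 1·846) = (10081, 1704)
(x_5, y_5) = (6·10081 + 35·1·1704, 6·1704 + 1·10081) = (120126, 20305)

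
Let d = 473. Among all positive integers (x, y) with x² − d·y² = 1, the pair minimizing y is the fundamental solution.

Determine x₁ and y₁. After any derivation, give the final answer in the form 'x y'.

87 4

√473 = [21; 1,2,1,42, …], period ℓ=4 (even) → k=3
a_0=21:  p_0=21·1+0=21,  q_0=21·0+1=1
…
a_2=2:  p_2=2·22+21=65,  q_2=2·1+1=3
a_3=1:  p_3=1·65+22=87,  q_3=1·3+1=4
→ (87, 4).  Check: 87²=7569, 473·4²=7568, difference 1.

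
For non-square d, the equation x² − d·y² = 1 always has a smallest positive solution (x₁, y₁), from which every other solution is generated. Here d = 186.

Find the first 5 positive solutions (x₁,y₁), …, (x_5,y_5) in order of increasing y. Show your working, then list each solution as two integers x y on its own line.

7501 550
112530001 8251100
1688175067501 123783001650
25326002250120001 1856992582502200
379940684068125187501 27858602598915002750

d=186: √d = [13; 1,1,1,3,4,3,1,1,1,26] (ℓ=10, even), read p_9/q_9
i=0: a=13 ⇒ p=13, q=1
…
i=3: a=1 ⇒ p=41, q=3
i=4: a=3 ⇒ p=150, q=11
i=5: a=4 ⇒ p=641, q=47
i=6: a=3 ⇒ p=2073, q=152
…
i=8: a=1 ⇒ p=4787, q=351
i=9: a=1 ⇒ p=7501, q=550
fundamental: x₁=7501, y₁=550  (since 56265001 − 186·302500 = 1)
(7501+550√186)^2 = 112530001 + 8251100√186
(7501+550√186)^3 = 1688175067501 + 123783001650√186
(7501+550√186)^4 = 25326002250120001 + 1856992582502200√186
(7501+550√186)^5 = 379940684068125187501 + 27858602598915002750√186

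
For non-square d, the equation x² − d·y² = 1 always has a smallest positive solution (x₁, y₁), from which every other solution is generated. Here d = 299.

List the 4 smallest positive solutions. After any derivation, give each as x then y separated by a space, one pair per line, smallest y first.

√299 → a₀=17, period (3,2,3,34); ℓ=4 even so k=3
i=0: a=17 ⇒ p=17, q=1
…
i=2: a=2 ⇒ p=121, q=7
i=3: a=3 ⇒ p=415, q=24
→ (415, 24).  Check: 415²=172225, 299·24²=172224, difference 1.
n=2: (415,24)∘(415,24) = (415·415+299·24·24, 415·24+24·415) = (344449,19920)
n=3: (344449,19920)∘(415,24) = (415·344449+299·24·19920, 415·19920+24·344449) = (285892255,16533576)
n=4: (285892255,16533576)∘(415,24) = (415·285892255+299·24·16533576, 415·16533576+24·285892255) = (237290227201,13722848160)

415 24
344449 19920
285892255 16533576
237290227201 13722848160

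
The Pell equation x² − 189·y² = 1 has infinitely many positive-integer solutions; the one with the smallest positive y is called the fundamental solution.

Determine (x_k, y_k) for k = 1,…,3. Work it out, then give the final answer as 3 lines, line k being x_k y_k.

55 4
6049 440
665335 48396

√189 = [13; 1,2,1,26, …], period ℓ=4 (even) → k=3
step 0: (13, 1)  from 13·(1,0) + (0,1)
…
step 2: (41, 3)  from 2·(14,1) + (13,1)
step 3: (55, 4)  from 1·(41,3) + (14,1)
fundamental: x₁=55, y₁=4  (since 3025 − 189·16 = 1)
k=2:  x_2 = 55·55+189·4·4 = 6049,  y_2 = 55·4+4·55 = 440
k=3:  x_3 = 55·6049+189·4·440 = 665335,  y_3 = 55·440+4·6049 = 48396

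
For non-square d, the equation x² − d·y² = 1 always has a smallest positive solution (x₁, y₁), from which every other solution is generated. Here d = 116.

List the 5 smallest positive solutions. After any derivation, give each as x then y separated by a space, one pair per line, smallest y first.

√116 = [10; 1,3,2,1,4,1,2,3,1,20, …], period ℓ=10 (even) → k=9
i=0: a=10 ⇒ p=10, q=1
…
i=3: a=2 ⇒ p=97, q=9
i=4: a=1 ⇒ p=140, q=13
…
i=7: a=2 ⇒ p=2251, q=209
i=8: a=3 ⇒ p=7550, q=701
i=9: a=1 ⇒ p=9801, q=910
→ (9801, 910).  Check: 9801²=96059601, 116·910²=96059600, difference 1.
n=2: (9801,910)∘(9801,910) = (9801·9801+116·910·910, 9801·910+910·9801) = (192119201,17837820)
n=3: (192119201,17837820)∘(9801,910) = (9801·192119201+116·910·17837820, 9801·17837820+910·192119201) = (3765920568201,349656946730)
n=4: (3765920568201,349656946730)∘(9801,910) = (9801·3765920568201+116·910·349656946730, 9801·349656946730+910·3765920568201) = (73819574785756801,6853975451963640)
n=5: (73819574785756801,6853975451963640)∘(9801,910) = (9801·73819574785756801+116·910·6853975451963640, 9801·6853975451963640+910·73819574785756801) = (1447011301184484245001,134351626459734324550)

9801 910
192119201 17837820
3765920568201 349656946730
73819574785756801 6853975451963640
1447011301184484245001 134351626459734324550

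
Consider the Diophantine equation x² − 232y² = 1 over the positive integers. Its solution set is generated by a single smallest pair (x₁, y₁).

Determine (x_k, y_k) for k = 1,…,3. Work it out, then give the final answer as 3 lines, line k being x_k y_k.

19603 1287
768555217 50458122
30131975818099 1978261129845

√232 = [15; 4,3,7,3,4,30, …], period ℓ=6 (even) → k=5
a_0=15:  p_0=15·1+0=15,  q_0=15·0+1=1
a_1=4:  p_1=4·15+1=61,  q_1=4·1+0=4
a_2=3:  p_2=3·61+15=198,  q_2=3·4+1=13
…
a_4=3:  p_4=3·1447+198=4539,  q_4=3·95+13=298
a_5=4:  p_5=4·4539+1447=19603,  q_5=4·298+95=1287
→ (19603, 1287).  Check: 19603²=384277609, 232·1287²=384277608, difference 1.
k=2:  x_2 = 19603·19603+232·1287·1287 = 768555217,  y_2 = 19603·1287+1287·19603 = 50458122
k=3:  x_3 = 19603·768555217+232·1287·50458122 = 30131975818099,  y_3 = 19603·50458122+1287·768555217 = 1978261129845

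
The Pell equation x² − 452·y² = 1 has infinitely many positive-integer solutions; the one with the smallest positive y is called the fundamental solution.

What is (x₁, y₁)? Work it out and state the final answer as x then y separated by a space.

1204353 56648

√452 → a₀=21, period (3,1,5,3,10,3,5,1,3,42); ℓ=10 even so k=9
a_0=21:  p_0=21·1+0=21,  q_0=21·0+1=1
a_1=3:  p_1=3·21+1=64,  q_1=3·1+0=3
…
a_5=10:  p_5=10·1552+489=16009,  q_5=10·73+23=753
a_6=3:  p_6=3·16009+1552=49579,  q_6=3·753+73=2332
a_7=5:  p_7=5·49579+16009=263904,  q_7=5·2332+753=12413
a_8=1:  p_8=1·263904+49579=313483,  q_8=1·12413+2332=14745
a_9=3:  p_9=3·313483+263904=1204353,  q_9=3·14745+12413=56648
→ (1204353, 56648).  Check: 1204353²=1450466148609, 452·56648²=1450466148608, difference 1.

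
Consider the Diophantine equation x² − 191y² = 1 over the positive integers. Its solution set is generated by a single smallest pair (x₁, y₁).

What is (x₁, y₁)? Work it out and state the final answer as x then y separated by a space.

8994000 650783

[13; 1,4,1,1,3,…,4,1,26] for √191; ℓ=16 ⇒ convergent index 15
k=0  a_k=13  p_k/q_k = 13/1
k=1  a_k=1  p_k/q_k = 14/1
…
k=3  a_k=1  p_k/q_k = 83/6
…
k=5  a_k=3  p_k/q_k = 539/39
k=6  a_k=2  p_k/q_k = 1230/89
k=7  a_k=2  p_k/q_k = 2999/217
…
k=9  a_k=2  p_k/q_k = 83433/6037
k=10  a_k=2  p_k/q_k = 207083/14984
…
k=12  a_k=1  p_k/q_k = 911765/65973
k=13  a_k=1  p_k/q_k = 1616447/116962
k=14  a_k=4  p_k/q_k = 7377553/533821
k=15  a_k=1  p_k/q_k = 8994000/650783
(x₁, y₁) = (8994000, 650783);  8994000² − 191·650783² = 1 ✓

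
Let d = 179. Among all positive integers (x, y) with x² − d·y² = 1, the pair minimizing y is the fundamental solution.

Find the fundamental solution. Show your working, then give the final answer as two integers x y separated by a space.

4190210 313191

√179 = [13; 2,1,1,1,3,…,1,2,26, …], period ℓ=14 (even) → k=13
step 0: (13, 1)  from 13·(1,0) + (0,1)
step 1: (27, 2)  from 2·(13,1) + (1,0)
step 2: (40, 3)  from 1·(27,2) + (13,1)
step 3: (67, 5)  from 1·(40,3) + (27,2)
step 4: (107, 8)  from 1·(67,5) + (40,3)
step 5: (388, 29)  from 3·(107,8) + (67,5)
step 6: (2047, 153)  from 5·(388,29) + (107,8)
…
step 8: (137042, 10243)  from 5·(26999,2018) + (2047,153)
step 9: (438125, 32747)  from 3·(137042,10243) + (26999,2018)
…
step 11: (1013292, 75737)  from 1·(575167,42990) + (438125,32747)
step 12: (1588459, 118727)  from 1·(1013292,75737) + (575167,42990)
step 13: (4190210, 313191)  from 2·(1588459,118727) + (1013292,75737)
fundamental: x₁=4190210, y₁=313191  (since 17557859844100 − 179·98088602481 = 1)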